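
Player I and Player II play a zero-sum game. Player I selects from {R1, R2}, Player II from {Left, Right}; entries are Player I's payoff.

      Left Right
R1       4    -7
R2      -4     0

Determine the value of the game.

-28/15

Row minima: R1 → -7, R2 → -4; maximin = -4.
Column maxima: Left → 4, Right → 0; minimax = 0.
-4 ≠ 0, so there is no saddle point; optimal play is mixed.
Let Player I play R1 with probability p. Expected payoff against Left: 4p + (-4)(1−p) = 8p − 4; against Right: (-7)p + 0(1−p) = −7p.
Setting these equal: 8p − 4 = −7p ⇒ 15p = 4 ⇒ p = 4/15, and the value is (8)·(4/15) − 4 = -28/15.
For Player II: with q = P(Left), equating R1's and R2's payoffs gives 11q − 7 = −4q ⇒ q = 7/15.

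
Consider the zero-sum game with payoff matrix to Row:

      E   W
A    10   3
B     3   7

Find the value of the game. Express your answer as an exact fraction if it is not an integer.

Row minima: A → 3, B → 3; maximin = 3.
Column maxima: E → 10, W → 7; minimax = 7.
3 ≠ 7, so there is no saddle point; optimal play is mixed.
Let Row play A with probability p. Expected payoff against E: 10p + 3(1−p) = 7p + 3; against W: 3p + 7(1−p) = −4p + 7.
Setting these equal: 7p + 3 = −4p + 7 ⇒ 11p = 4 ⇒ p = 4/11, and the value is (7)·(4/11) + 3 = 61/11.
For Column: with q = P(E), equating A's and B's payoffs gives 7q + 3 = −4q + 7 ⇒ q = 4/11.

61/11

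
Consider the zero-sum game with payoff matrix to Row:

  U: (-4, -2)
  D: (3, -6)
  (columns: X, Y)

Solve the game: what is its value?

Row minima: U → -4, D → -6; maximin = -4.
Column maxima: X → 3, Y → -2; minimax = -2.
-4 ≠ -2, so there is no saddle point; optimal play is mixed.
Let Row play U with probability p. Expected payoff against X: (-4)p + 3(1−p) = −7p + 3; against Y: (-2)p + (-6)(1−p) = 4p − 6.
Setting these equal: −7p + 3 = 4p − 6 ⇒ −11p = -9 ⇒ p = 9/11, and the value is (-7)·(9/11) + 3 = -30/11.
For Column: with q = P(X), equating U's and D's payoffs gives −2q − 2 = 9q − 6 ⇒ q = 4/11.

-30/11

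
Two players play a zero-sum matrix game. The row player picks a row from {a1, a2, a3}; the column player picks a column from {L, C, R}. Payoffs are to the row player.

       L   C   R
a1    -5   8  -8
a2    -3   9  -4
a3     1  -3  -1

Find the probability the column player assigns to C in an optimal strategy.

1/5

Row minima: a1 → -8, a2 → -4, a3 → -3; maximin = -3.
Column maxima: L → 1, C → 9, R → -1; minimax = -1.
-3 ≠ -1, so there is no saddle point; optimal play is mixed.
a1 is strictly dominated by a2, so the row player never plays it.
L is strictly dominated by R (it gives the row player strictly more in every row), so the column player never plays it.
On the remaining 2×2 (a2, a3 vs C, R):
Let the row player play a2 with probability p. Expected payoff against C: 9p + (-3)(1−p) = 12p − 3; against R: (-4)p + (-1)(1−p) = −3p − 1.
Setting these equal: 12p − 3 = −3p − 1 ⇒ 15p = 2 ⇒ p = 2/15, and the value is (12)·(2/15) − 3 = -7/5.
For the column player: with q = P(C), equating a2's and a3's payoffs gives 13q − 4 = −2q − 1 ⇒ q = 1/5.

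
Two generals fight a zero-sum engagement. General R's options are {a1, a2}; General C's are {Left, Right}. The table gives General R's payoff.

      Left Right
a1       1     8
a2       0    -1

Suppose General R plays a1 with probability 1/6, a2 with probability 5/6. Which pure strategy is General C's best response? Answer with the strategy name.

Left

If General C plays Left, General R's expected payoff is (1/6)·1 + (5/6)·0 = 1/6.
If General C plays Right, General R's expected payoff is (1/6)·8 + (5/6)·(-1) = 1/2.
General C minimizes General R's payoff; the smallest is 1/6, so the best response is Left.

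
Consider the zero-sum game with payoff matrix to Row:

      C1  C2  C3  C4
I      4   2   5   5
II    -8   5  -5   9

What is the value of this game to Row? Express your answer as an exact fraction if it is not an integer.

12/5

Row minima: I → 2, II → -8; maximin = 2.
Column maxima: C1 → 4, C2 → 5, C3 → 5, C4 → 9; minimax = 4.
2 ≠ 4, so there is no saddle point; optimal play is mixed.
C3 is strictly dominated by C1 (it gives Row strictly more in every row), so Column never plays it.
C4 is strictly dominated by C1 (it gives Row strictly more in every row), so Column never plays it.
On the remaining 2×2 (I, II vs C1, C2):
Let Row play I with probability p. Expected payoff against C1: 4p + (-8)(1−p) = 12p − 8; against C2: 2p + 5(1−p) = −3p + 5.
Setting these equal: 12p − 8 = −3p + 5 ⇒ 15p = 13 ⇒ p = 13/15, and the value is (12)·(13/15) − 8 = 12/5.
For Column: with q = P(C1), equating I's and II's payoffs gives 2q + 2 = −13q + 5 ⇒ q = 1/5.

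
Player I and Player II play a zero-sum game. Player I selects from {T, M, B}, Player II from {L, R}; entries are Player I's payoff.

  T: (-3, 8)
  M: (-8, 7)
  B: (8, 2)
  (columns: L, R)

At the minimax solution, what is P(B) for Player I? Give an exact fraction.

11/17

Row minima: T → -3, M → -8, B → 2; maximin = 2.
Column maxima: L → 8, R → 8; minimax = 8.
2 ≠ 8, so there is no saddle point; optimal play is mixed.
M is strictly dominated by T, so Player I never plays it.
On the remaining 2×2 (T, B vs L, R):
Let Player I play T with probability p. Expected payoff against L: (-3)p + 8(1−p) = −11p + 8; against R: 8p + 2(1−p) = 6p + 2.
Setting these equal: −11p + 8 = 6p + 2 ⇒ −17p = -6 ⇒ p = 6/17, and the value is (-11)·(6/17) + 8 = 70/17.
For Player II: with q = P(L), equating T's and B's payoffs gives −11q + 8 = 6q + 2 ⇒ q = 6/17.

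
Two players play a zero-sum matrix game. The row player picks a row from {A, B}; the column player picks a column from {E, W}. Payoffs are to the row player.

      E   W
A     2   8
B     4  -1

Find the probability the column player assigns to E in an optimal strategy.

Row minima: A → 2, B → -1; maximin = 2.
Column maxima: E → 4, W → 8; minimax = 4.
2 ≠ 4, so there is no saddle point; optimal play is mixed.
Let the row player play A with probability p. Expected payoff against E: 2p + 4(1−p) = −2p + 4; against W: 8p + (-1)(1−p) = 9p − 1.
Setting these equal: −2p + 4 = 9p − 1 ⇒ −11p = -5 ⇒ p = 5/11, and the value is (-2)·(5/11) + 4 = 34/11.
For the column player: with q = P(E), equating A's and B's payoffs gives −6q + 8 = 5q − 1 ⇒ q = 9/11.

9/11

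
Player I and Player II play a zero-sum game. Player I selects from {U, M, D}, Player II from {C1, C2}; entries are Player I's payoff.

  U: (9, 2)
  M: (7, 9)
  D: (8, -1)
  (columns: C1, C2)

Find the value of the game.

Row minima: U → 2, M → 7, D → -1; maximin = 7.
Column maxima: C1 → 9, C2 → 9; minimax = 9.
7 ≠ 9, so there is no saddle point; optimal play is mixed.
D is strictly dominated by U, so Player I never plays it.
On the remaining 2×2 (U, M vs C1, C2):
Let Player I play U with probability p. Expected payoff against C1: 9p + 7(1−p) = 2p + 7; against C2: 2p + 9(1−p) = −7p + 9.
Setting these equal: 2p + 7 = −7p + 9 ⇒ 9p = 2 ⇒ p = 2/9, and the value is (2)·(2/9) + 7 = 67/9.
For Player II: with q = P(C1), equating U's and M's payoffs gives 7q + 2 = −2q + 9 ⇒ q = 7/9.

67/9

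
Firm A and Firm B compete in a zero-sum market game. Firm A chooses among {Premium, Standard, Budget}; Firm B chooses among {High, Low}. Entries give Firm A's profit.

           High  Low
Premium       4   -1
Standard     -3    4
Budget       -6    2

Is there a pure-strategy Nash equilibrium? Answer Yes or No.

Row minima: Premium → -1, Standard → -3, Budget → -6; maximin = -1.
Column maxima: High → 4, Low → 4; minimax = 4.
-1 ≠ 4, so no pure-strategy equilibrium exists.

No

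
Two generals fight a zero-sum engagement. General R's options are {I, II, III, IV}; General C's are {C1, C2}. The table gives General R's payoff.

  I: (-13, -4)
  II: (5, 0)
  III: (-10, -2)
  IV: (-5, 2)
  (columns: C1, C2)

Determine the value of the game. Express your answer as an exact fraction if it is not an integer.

Row minima: I → -13, II → 0, III → -10, IV → -5; maximin = 0.
Column maxima: C1 → 5, C2 → 2; minimax = 2.
0 ≠ 2, so there is no saddle point; optimal play is mixed.
I is strictly dominated by II, so General R never plays it.
III is strictly dominated by II, so General R never plays it.
On the remaining 2×2 (II, IV vs C1, C2):
Let General R play II with probability p. Expected payoff against C1: 5p + (-5)(1−p) = 10p − 5; against C2: 0p + 2(1−p) = −2p + 2.
Setting these equal: 10p − 5 = −2p + 2 ⇒ 12p = 7 ⇒ p = 7/12, and the value is (10)·(7/12) − 5 = 5/6.
For General C: with q = P(C1), equating II's and IV's payoffs gives 5q = −7q + 2 ⇒ q = 1/6.

5/6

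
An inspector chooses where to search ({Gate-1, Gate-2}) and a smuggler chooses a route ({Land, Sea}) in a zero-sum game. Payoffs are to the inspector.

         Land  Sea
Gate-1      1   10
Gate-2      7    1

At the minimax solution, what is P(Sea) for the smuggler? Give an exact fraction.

Row minima: Gate-1 → 1, Gate-2 → 1; maximin = 1.
Column maxima: Land → 7, Sea → 10; minimax = 7.
1 ≠ 7, so there is no saddle point; optimal play is mixed.
Let the inspector play Gate-1 with probability p. Expected payoff against Land: 1p + 7(1−p) = −6p + 7; against Sea: 10p + 1(1−p) = 9p + 1.
Setting these equal: −6p + 7 = 9p + 1 ⇒ −15p = -6 ⇒ p = 2/5, and the value is (-6)·(2/5) + 7 = 23/5.
For the smuggler: with q = P(Land), equating Gate-1's and Gate-2's payoffs gives −9q + 10 = 6q + 1 ⇒ q = 3/5.

2/5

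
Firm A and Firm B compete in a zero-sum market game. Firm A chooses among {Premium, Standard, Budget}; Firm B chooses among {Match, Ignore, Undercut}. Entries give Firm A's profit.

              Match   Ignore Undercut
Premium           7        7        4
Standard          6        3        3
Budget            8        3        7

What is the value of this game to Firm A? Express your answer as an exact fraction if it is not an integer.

37/7

Row minima: Premium → 4, Standard → 3, Budget → 3; maximin = 4.
Column maxima: Match → 8, Ignore → 7, Undercut → 7; minimax = 7.
4 ≠ 7, so there is no saddle point; optimal play is mixed.
Standard is strictly dominated by Premium, so Firm A never plays it.
Match is strictly dominated by Undercut (it gives Firm A strictly more in every row), so Firm B never plays it.
On the remaining 2×2 (Premium, Budget vs Ignore, Undercut):
Let Firm A play Premium with probability p. Expected payoff against Ignore: 7p + 3(1−p) = 4p + 3; against Undercut: 4p + 7(1−p) = −3p + 7.
Setting these equal: 4p + 3 = −3p + 7 ⇒ 7p = 4 ⇒ p = 4/7, and the value is (4)·(4/7) + 3 = 37/7.
For Firm B: with q = P(Ignore), equating Premium's and Budget's payoffs gives 3q + 4 = −4q + 7 ⇒ q = 3/7.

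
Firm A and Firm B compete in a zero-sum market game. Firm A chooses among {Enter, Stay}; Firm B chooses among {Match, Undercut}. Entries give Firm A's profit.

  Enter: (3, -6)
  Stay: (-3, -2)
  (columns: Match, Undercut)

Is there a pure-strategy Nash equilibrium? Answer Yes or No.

Row minima: Enter → -6, Stay → -3; maximin = -3.
Column maxima: Match → 3, Undercut → -2; minimax = -2.
-3 ≠ -2, so no pure-strategy equilibrium exists.

No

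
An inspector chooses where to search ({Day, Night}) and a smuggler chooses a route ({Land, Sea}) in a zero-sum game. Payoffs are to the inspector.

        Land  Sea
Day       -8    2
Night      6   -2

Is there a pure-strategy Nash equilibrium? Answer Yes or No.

No

Row minima: Day → -8, Night → -2; maximin = -2.
Column maxima: Land → 6, Sea → 2; minimax = 2.
-2 ≠ 2, so no pure-strategy equilibrium exists.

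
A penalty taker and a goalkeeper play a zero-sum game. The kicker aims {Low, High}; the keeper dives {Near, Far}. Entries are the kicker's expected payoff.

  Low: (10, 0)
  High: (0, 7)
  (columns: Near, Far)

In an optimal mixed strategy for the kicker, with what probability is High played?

10/17

Row minima: Low → 0, High → 0; maximin = 0.
Column maxima: Near → 10, Far → 7; minimax = 7.
0 ≠ 7, so there is no saddle point; optimal play is mixed.
Let the kicker play Low with probability p. Expected payoff against Near: 10p + 0(1−p) = 10p; against Far: 0p + 7(1−p) = −7p + 7.
Setting these equal: 10p = −7p + 7 ⇒ 17p = 7 ⇒ p = 7/17, and the value is (10)·(7/17) = 70/17.
For the keeper: with q = P(Near), equating Low's and High's payoffs gives 10q = −7q + 7 ⇒ q = 7/17.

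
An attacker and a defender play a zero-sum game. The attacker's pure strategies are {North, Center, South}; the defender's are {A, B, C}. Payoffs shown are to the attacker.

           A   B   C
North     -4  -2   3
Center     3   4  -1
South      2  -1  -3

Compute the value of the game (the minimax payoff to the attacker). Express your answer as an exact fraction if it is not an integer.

5/11

Row minima: North → -4, Center → -1, South → -3; maximin = -1.
Column maxima: A → 3, B → 4, C → 3; minimax = 3.
-1 ≠ 3, so there is no saddle point; optimal play is mixed.
South is strictly dominated by Center, so the attacker never plays it.
With South eliminated, B is strictly dominated by A (it gives the attacker strictly more in every remaining row), so the defender never plays it.
On the remaining 2×2 (North, Center vs A, C):
Let the attacker play North with probability p. Expected payoff against A: (-4)p + 3(1−p) = −7p + 3; against C: 3p + (-1)(1−p) = 4p − 1.
Setting these equal: −7p + 3 = 4p − 1 ⇒ −11p = -4 ⇒ p = 4/11, and the value is (-7)·(4/11) + 3 = 5/11.
For the defender: with q = P(A), equating North's and Center's payoffs gives −7q + 3 = 4q − 1 ⇒ q = 4/11.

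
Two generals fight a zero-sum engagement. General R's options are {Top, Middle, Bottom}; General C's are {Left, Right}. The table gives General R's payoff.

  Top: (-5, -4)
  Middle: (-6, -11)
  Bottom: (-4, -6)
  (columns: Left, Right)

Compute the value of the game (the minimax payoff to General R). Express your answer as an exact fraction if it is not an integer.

Row minima: Top → -5, Middle → -11, Bottom → -6; maximin = -5.
Column maxima: Left → -4, Right → -4; minimax = -4.
-5 ≠ -4, so there is no saddle point; optimal play is mixed.
Middle is strictly dominated by Top, so General R never plays it.
On the remaining 2×2 (Top, Bottom vs Left, Right):
Let General R play Top with probability p. Expected payoff against Left: (-5)p + (-4)(1−p) = −p − 4; against Right: (-4)p + (-6)(1−p) = 2p − 6.
Setting these equal: −p − 4 = 2p − 6 ⇒ −3p = -2 ⇒ p = 2/3, and the value is (-1)·(2/3) − 4 = -14/3.
For General C: with q = P(Left), equating Top's and Bottom's payoffs gives −q − 4 = 2q − 6 ⇒ q = 2/3.

-14/3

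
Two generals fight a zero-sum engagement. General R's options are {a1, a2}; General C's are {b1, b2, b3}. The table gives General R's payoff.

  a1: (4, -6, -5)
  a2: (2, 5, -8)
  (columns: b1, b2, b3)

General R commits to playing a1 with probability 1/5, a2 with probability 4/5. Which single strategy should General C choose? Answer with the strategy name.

b3

If General C plays b1, General R's expected payoff is (1/5)·4 + (4/5)·2 = 12/5.
If General C plays b2, General R's expected payoff is (1/5)·(-6) + (4/5)·5 = 14/5.
If General C plays b3, General R's expected payoff is (1/5)·(-5) + (4/5)·(-8) = -37/5.
General C minimizes General R's payoff; the smallest is -37/5, so the best response is b3.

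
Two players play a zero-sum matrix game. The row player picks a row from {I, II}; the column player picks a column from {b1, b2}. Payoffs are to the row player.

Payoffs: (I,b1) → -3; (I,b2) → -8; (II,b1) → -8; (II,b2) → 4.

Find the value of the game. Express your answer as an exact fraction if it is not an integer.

Row minima: I → -8, II → -8; maximin = -8.
Column maxima: b1 → -3, b2 → 4; minimax = -3.
-8 ≠ -3, so there is no saddle point; optimal play is mixed.
Let the row player play I with probability p. Expected payoff against b1: (-3)p + (-8)(1−p) = 5p − 8; against b2: (-8)p + 4(1−p) = −12p + 4.
Setting these equal: 5p − 8 = −12p + 4 ⇒ 17p = 12 ⇒ p = 12/17, and the value is (5)·(12/17) − 8 = -76/17.
For the column player: with q = P(b1), equating I's and II's payoffs gives 5q − 8 = −12q + 4 ⇒ q = 12/17.

-76/17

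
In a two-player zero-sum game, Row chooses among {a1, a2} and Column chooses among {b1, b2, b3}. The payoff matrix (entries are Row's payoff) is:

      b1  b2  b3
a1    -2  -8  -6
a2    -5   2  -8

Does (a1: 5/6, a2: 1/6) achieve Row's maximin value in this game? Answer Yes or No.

Yes

Against b1 this mix gives (5/6)·(-2) + (1/6)·(-5) = -5/2.
Against b2 this mix gives (5/6)·(-8) + (1/6)·2 = -19/3.
Against b3 this mix gives (5/6)·(-6) + (1/6)·(-8) = -19/3.
All of Column's active replies (b2, b3) yield -19/3, and no column does worse for Row. The mix makes Column indifferent and guarantees -19/3, so it is optimal.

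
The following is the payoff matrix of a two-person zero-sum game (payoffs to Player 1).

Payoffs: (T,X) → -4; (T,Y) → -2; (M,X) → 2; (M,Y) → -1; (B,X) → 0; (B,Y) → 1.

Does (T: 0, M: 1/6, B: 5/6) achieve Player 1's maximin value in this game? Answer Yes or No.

No

Against X this mix gives (1/6)·2 + (5/6)·0 = 1/3.
Against Y this mix gives (1/6)·(-1) + (5/6)·1 = 2/3.
Player 2 will play X, holding Player 1 to 1/3. Shifting weight toward the row that does better against X would raise this floor (the equalizing mix achieves 1/2 against both X and Y), so the proposed strategy is not optimal.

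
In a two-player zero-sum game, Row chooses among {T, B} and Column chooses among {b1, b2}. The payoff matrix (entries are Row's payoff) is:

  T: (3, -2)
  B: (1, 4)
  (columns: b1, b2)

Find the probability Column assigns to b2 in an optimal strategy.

1/4

Row minima: T → -2, B → 1; maximin = 1.
Column maxima: b1 → 3, b2 → 4; minimax = 3.
1 ≠ 3, so there is no saddle point; optimal play is mixed.
Let Row play T with probability p. Expected payoff against b1: 3p + 1(1−p) = 2p + 1; against b2: (-2)p + 4(1−p) = −6p + 4.
Setting these equal: 2p + 1 = −6p + 4 ⇒ 8p = 3 ⇒ p = 3/8, and the value is (2)·(3/8) + 1 = 7/4.
For Column: with q = P(b1), equating T's and B's payoffs gives 5q − 2 = −3q + 4 ⇒ q = 3/4.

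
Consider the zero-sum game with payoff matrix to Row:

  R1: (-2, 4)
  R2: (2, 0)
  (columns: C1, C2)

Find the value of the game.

1

Row minima: R1 → -2, R2 → 0; maximin = 0.
Column maxima: C1 → 2, C2 → 4; minimax = 2.
0 ≠ 2, so there is no saddle point; optimal play is mixed.
Let Row play R1 with probability p. Expected payoff against C1: (-2)p + 2(1−p) = −4p + 2; against C2: 4p + 0(1−p) = 4p.
Setting these equal: −4p + 2 = 4p ⇒ −8p = -2 ⇒ p = 1/4, and the value is (-4)·(1/4) + 2 = 1.
For Column: with q = P(C1), equating R1's and R2's payoffs gives −6q + 4 = 2q ⇒ q = 1/2.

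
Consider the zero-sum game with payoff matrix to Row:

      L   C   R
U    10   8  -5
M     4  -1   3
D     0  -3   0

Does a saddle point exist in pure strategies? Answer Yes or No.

No

Row minima: U → -5, M → -1, D → -3; maximin = -1.
Column maxima: L → 10, C → 8, R → 3; minimax = 3.
-1 ≠ 3, so no pure-strategy equilibrium exists.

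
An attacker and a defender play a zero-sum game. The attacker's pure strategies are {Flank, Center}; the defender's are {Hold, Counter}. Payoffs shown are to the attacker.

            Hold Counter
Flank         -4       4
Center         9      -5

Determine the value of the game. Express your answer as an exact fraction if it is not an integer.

Row minima: Flank → -4, Center → -5; maximin = -4.
Column maxima: Hold → 9, Counter → 4; minimax = 4.
-4 ≠ 4, so there is no saddle point; optimal play is mixed.
Let the attacker play Flank with probability p. Expected payoff against Hold: (-4)p + 9(1−p) = −13p + 9; against Counter: 4p + (-5)(1−p) = 9p − 5.
Setting these equal: −13p + 9 = 9p − 5 ⇒ −22p = -14 ⇒ p = 7/11, and the value is (-13)·(7/11) + 9 = 8/11.
For the defender: with q = P(Hold), equating Flank's and Center's payoffs gives −8q + 4 = 14q − 5 ⇒ q = 9/22.

8/11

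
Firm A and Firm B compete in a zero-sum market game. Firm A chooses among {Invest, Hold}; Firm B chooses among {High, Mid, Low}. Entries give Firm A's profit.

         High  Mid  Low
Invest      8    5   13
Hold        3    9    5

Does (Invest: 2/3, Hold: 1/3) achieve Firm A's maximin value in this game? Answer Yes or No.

Yes

Against High this mix gives (2/3)·8 + (1/3)·3 = 19/3.
Against Mid this mix gives (2/3)·5 + (1/3)·9 = 19/3.
Against Low this mix gives (2/3)·13 + (1/3)·5 = 31/3.
All of Firm B's active replies (High, Mid) yield 19/3, and no column does worse for Firm A. The mix makes Firm B indifferent and guarantees 19/3, so it is optimal.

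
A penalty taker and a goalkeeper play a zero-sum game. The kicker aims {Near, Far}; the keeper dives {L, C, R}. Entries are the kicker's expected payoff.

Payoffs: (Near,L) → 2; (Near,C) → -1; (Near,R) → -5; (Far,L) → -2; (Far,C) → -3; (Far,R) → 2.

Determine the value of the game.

Row minima: Near → -5, Far → -3; maximin = -3.
Column maxima: L → 2, C → -1, R → 2; minimax = -1.
-3 ≠ -1, so there is no saddle point; optimal play is mixed.
L is strictly dominated by C (it gives the kicker strictly more in every row), so the keeper never plays it.
On the remaining 2×2 (Near, Far vs C, R):
Let the kicker play Near with probability p. Expected payoff against C: (-1)p + (-3)(1−p) = 2p − 3; against R: (-5)p + 2(1−p) = −7p + 2.
Setting these equal: 2p − 3 = −7p + 2 ⇒ 9p = 5 ⇒ p = 5/9, and the value is (2)·(5/9) − 3 = -17/9.
For the keeper: with q = P(C), equating Near's and Far's payoffs gives 4q − 5 = −5q + 2 ⇒ q = 7/9.

-17/9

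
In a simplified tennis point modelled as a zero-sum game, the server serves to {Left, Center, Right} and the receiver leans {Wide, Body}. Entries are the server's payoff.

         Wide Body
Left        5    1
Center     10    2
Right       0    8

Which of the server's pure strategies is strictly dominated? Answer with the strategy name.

Left

Center gives a strictly higher payoff than Left against every column: 10 > 5, 2 > 1.
So Left is strictly dominated and the server never plays it.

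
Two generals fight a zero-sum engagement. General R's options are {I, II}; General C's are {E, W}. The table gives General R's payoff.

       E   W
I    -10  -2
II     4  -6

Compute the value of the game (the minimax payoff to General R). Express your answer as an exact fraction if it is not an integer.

Row minima: I → -10, II → -6; maximin = -6.
Column maxima: E → 4, W → -2; minimax = -2.
-6 ≠ -2, so there is no saddle point; optimal play is mixed.
Let General R play I with probability p. Expected payoff against E: (-10)p + 4(1−p) = −14p + 4; against W: (-2)p + (-6)(1−p) = 4p − 6.
Setting these equal: −14p + 4 = 4p − 6 ⇒ −18p = -10 ⇒ p = 5/9, and the value is (-14)·(5/9) + 4 = -34/9.
For General C: with q = P(E), equating I's and II's payoffs gives −8q − 2 = 10q − 6 ⇒ q = 2/9.

-34/9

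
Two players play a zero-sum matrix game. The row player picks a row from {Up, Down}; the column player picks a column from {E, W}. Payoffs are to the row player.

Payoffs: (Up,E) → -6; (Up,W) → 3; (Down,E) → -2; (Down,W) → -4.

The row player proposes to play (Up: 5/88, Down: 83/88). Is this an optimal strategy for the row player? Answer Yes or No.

Against E this mix gives (5/88)·(-6) + (83/88)·(-2) = -49/22.
Against W this mix gives (5/88)·3 + (83/88)·(-4) = -317/88.
The column player will play W, holding the row player to -317/88. Shifting weight toward the row that does better against W would raise this floor (the equalizing mix achieves -30/11 against both W and E), so the proposed strategy is not optimal.

No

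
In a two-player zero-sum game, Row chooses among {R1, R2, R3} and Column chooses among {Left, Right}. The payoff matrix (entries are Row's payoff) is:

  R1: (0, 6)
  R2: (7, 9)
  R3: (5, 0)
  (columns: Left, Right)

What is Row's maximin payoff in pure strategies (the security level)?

Row minima: R1 → 0, R2 → 7, R3 → 0.
The best of these is 7.

7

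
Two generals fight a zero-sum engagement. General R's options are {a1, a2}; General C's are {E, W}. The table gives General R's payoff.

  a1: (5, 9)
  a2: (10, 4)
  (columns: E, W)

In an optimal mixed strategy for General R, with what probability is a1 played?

Row minima: a1 → 5, a2 → 4; maximin = 5.
Column maxima: E → 10, W → 9; minimax = 9.
5 ≠ 9, so there is no saddle point; optimal play is mixed.
Let General R play a1 with probability p. Expected payoff against E: 5p + 10(1−p) = −5p + 10; against W: 9p + 4(1−p) = 5p + 4.
Setting these equal: −5p + 10 = 5p + 4 ⇒ −10p = -6 ⇒ p = 3/5, and the value is (-5)·(3/5) + 10 = 7.
For General C: with q = P(E), equating a1's and a2's payoffs gives −4q + 9 = 6q + 4 ⇒ q = 1/2.

3/5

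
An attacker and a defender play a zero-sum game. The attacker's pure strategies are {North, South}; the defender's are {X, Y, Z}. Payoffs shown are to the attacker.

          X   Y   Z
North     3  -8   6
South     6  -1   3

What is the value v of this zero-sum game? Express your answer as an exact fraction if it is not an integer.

Row minima: North → -8, South → -1; maximin = -1.
Column maxima: X → 6, Y → -1, Z → 6; minimax = -1.
Since maximin = minimax = -1, there is a saddle point and the value is -1.

-1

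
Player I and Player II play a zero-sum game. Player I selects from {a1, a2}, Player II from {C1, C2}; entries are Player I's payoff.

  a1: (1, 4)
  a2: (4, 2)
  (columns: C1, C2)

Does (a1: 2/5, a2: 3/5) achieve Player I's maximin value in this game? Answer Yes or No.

Yes

Against C1 this mix gives (2/5)·1 + (3/5)·4 = 14/5.
Against C2 this mix gives (2/5)·4 + (3/5)·2 = 14/5.
All of Player II's active replies (C1, C2) yield 14/5, and no column does worse for Player I. The mix makes Player II indifferent and guarantees 14/5, so it is optimal.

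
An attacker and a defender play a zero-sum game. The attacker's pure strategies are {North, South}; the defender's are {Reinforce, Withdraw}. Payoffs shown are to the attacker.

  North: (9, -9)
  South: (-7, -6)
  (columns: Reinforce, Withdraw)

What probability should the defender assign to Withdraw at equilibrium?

16/19

Row minima: North → -9, South → -7; maximin = -7.
Column maxima: Reinforce → 9, Withdraw → -6; minimax = -6.
-7 ≠ -6, so there is no saddle point; optimal play is mixed.
Let the attacker play North with probability p. Expected payoff against Reinforce: 9p + (-7)(1−p) = 16p − 7; against Withdraw: (-9)p + (-6)(1−p) = −3p − 6.
Setting these equal: 16p − 7 = −3p − 6 ⇒ 19p = 1 ⇒ p = 1/19, and the value is (16)·(1/19) − 7 = -117/19.
For the defender: with q = P(Reinforce), equating North's and South's payoffs gives 18q − 9 = −q − 6 ⇒ q = 3/19.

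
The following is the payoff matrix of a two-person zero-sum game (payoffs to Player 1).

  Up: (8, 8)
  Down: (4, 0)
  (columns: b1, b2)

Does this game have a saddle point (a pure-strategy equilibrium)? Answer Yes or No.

Yes

Row minima: Up → 8, Down → 0; maximin = 8.
Column maxima: b1 → 8, b2 → 8; minimax = 8.
maximin = minimax = 8, so a saddle point exists.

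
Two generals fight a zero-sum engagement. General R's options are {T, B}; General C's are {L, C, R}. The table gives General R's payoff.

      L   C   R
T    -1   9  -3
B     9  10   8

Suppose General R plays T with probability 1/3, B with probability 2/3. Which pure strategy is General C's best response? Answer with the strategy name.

If General C plays L, General R's expected payoff is (1/3)·(-1) + (2/3)·9 = 17/3.
If General C plays C, General R's expected payoff is (1/3)·9 + (2/3)·10 = 29/3.
If General C plays R, General R's expected payoff is (1/3)·(-3) + (2/3)·8 = 13/3.
General C minimizes General R's payoff; the smallest is 13/3, so the best response is R.

R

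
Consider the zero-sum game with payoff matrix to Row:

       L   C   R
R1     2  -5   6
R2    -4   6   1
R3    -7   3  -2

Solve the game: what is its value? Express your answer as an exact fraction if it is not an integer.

-8/17

Row minima: R1 → -5, R2 → -4, R3 → -7; maximin = -4.
Column maxima: L → 2, C → 6, R → 6; minimax = 2.
-4 ≠ 2, so there is no saddle point; optimal play is mixed.
R3 is strictly dominated by R2, so Row never plays it.
R is strictly dominated by L (it gives Row strictly more in every row), so Column never plays it.
On the remaining 2×2 (R1, R2 vs L, C):
Let Row play R1 with probability p. Expected payoff against L: 2p + (-4)(1−p) = 6p − 4; against C: (-5)p + 6(1−p) = −11p + 6.
Setting these equal: 6p − 4 = −11p + 6 ⇒ 17p = 10 ⇒ p = 10/17, and the value is (6)·(10/17) − 4 = -8/17.
For Column: with q = P(L), equating R1's and R2's payoffs gives 7q − 5 = −10q + 6 ⇒ q = 11/17.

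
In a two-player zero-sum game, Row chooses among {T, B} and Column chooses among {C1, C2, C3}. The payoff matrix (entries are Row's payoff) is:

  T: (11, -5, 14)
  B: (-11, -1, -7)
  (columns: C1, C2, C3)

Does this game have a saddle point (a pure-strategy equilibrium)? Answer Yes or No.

No

Row minima: T → -5, B → -11; maximin = -5.
Column maxima: C1 → 11, C2 → -1, C3 → 14; minimax = -1.
-5 ≠ -1, so no pure-strategy equilibrium exists.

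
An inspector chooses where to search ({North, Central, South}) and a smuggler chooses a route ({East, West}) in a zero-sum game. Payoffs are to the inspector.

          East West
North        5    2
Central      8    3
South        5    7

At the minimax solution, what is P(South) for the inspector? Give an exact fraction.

5/7

Row minima: North → 2, Central → 3, South → 5; maximin = 5.
Column maxima: East → 8, West → 7; minimax = 7.
5 ≠ 7, so there is no saddle point; optimal play is mixed.
North is strictly dominated by Central, so the inspector never plays it.
On the remaining 2×2 (Central, South vs East, West):
Let the inspector play Central with probability p. Expected payoff against East: 8p + 5(1−p) = 3p + 5; against West: 3p + 7(1−p) = −4p + 7.
Setting these equal: 3p + 5 = −4p + 7 ⇒ 7p = 2 ⇒ p = 2/7, and the value is (3)·(2/7) + 5 = 41/7.
For the smuggler: with q = P(East), equating Central's and South's payoffs gives 5q + 3 = −2q + 7 ⇒ q = 4/7.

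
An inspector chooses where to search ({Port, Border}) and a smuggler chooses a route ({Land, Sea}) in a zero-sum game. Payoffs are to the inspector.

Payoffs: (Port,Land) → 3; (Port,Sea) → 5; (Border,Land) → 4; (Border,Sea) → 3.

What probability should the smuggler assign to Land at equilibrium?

2/3

Row minima: Port → 3, Border → 3; maximin = 3.
Column maxima: Land → 4, Sea → 5; minimax = 4.
3 ≠ 4, so there is no saddle point; optimal play is mixed.
Let the inspector play Port with probability p. Expected payoff against Land: 3p + 4(1−p) = −p + 4; against Sea: 5p + 3(1−p) = 2p + 3.
Setting these equal: −p + 4 = 2p + 3 ⇒ −3p = -1 ⇒ p = 1/3, and the value is (-1)·(1/3) + 4 = 11/3.
For the smuggler: with q = P(Land), equating Port's and Border's payoffs gives −2q + 5 = q + 3 ⇒ q = 2/3.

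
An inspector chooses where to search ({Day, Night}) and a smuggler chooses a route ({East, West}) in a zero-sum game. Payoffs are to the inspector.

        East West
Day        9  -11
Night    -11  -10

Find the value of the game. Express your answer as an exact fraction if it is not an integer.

-211/21

Row minima: Day → -11, Night → -11; maximin = -11.
Column maxima: East → 9, West → -10; minimax = -10.
-11 ≠ -10, so there is no saddle point; optimal play is mixed.
Let the inspector play Day with probability p. Expected payoff against East: 9p + (-11)(1−p) = 20p − 11; against West: (-11)p + (-10)(1−p) = −p − 10.
Setting these equal: 20p − 11 = −p − 10 ⇒ 21p = 1 ⇒ p = 1/21, and the value is (20)·(1/21) − 11 = -211/21.
For the smuggler: with q = P(East), equating Day's and Night's payoffs gives 20q − 11 = −q − 10 ⇒ q = 1/21.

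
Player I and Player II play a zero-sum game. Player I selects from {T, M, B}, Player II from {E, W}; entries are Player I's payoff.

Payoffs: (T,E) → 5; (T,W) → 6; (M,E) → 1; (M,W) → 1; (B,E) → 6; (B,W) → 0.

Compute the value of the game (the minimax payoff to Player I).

36/7

Row minima: T → 5, M → 1, B → 0; maximin = 5.
Column maxima: E → 6, W → 6; minimax = 6.
5 ≠ 6, so there is no saddle point; optimal play is mixed.
M is strictly dominated by T, so Player I never plays it.
On the remaining 2×2 (T, B vs E, W):
Let Player I play T with probability p. Expected payoff against E: 5p + 6(1−p) = −p + 6; against W: 6p + 0(1−p) = 6p.
Setting these equal: −p + 6 = 6p ⇒ −7p = -6 ⇒ p = 6/7, and the value is (-1)·(6/7) + 6 = 36/7.
For Player II: with q = P(E), equating T's and B's payoffs gives −q + 6 = 6q ⇒ q = 6/7.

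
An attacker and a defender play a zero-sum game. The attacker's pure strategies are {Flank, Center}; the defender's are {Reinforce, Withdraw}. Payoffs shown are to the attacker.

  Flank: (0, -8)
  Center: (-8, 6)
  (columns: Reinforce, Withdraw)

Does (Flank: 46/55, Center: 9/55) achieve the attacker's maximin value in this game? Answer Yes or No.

Against Reinforce this mix gives (46/55)·0 + (9/55)·(-8) = -72/55.
Against Withdraw this mix gives (46/55)·(-8) + (9/55)·6 = -314/55.
The defender will play Withdraw, holding the attacker to -314/55. Shifting weight toward the row that does better against Withdraw would raise this floor (the equalizing mix achieves -32/11 against both Withdraw and Reinforce), so the proposed strategy is not optimal.

No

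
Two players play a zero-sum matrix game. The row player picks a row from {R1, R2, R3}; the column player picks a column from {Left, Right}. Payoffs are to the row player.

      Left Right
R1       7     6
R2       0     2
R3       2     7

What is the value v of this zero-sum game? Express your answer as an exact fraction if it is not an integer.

37/6

Row minima: R1 → 6, R2 → 0, R3 → 2; maximin = 6.
Column maxima: Left → 7, Right → 7; minimax = 7.
6 ≠ 7, so there is no saddle point; optimal play is mixed.
R2 is strictly dominated by R1, so the row player never plays it.
On the remaining 2×2 (R1, R3 vs Left, Right):
Let the row player play R1 with probability p. Expected payoff against Left: 7p + 2(1−p) = 5p + 2; against Right: 6p + 7(1−p) = −p + 7.
Setting these equal: 5p + 2 = −p + 7 ⇒ 6p = 5 ⇒ p = 5/6, and the value is (5)·(5/6) + 2 = 37/6.
For the column player: with q = P(Left), equating R1's and R3's payoffs gives q + 6 = −5q + 7 ⇒ q = 1/6.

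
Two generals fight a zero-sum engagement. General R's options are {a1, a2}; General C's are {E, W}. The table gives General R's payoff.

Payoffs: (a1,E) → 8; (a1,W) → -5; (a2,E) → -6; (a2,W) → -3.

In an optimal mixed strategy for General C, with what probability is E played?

1/8

Row minima: a1 → -5, a2 → -6; maximin = -5.
Column maxima: E → 8, W → -3; minimax = -3.
-5 ≠ -3, so there is no saddle point; optimal play is mixed.
Let General R play a1 with probability p. Expected payoff against E: 8p + (-6)(1−p) = 14p − 6; against W: (-5)p + (-3)(1−p) = −2p − 3.
Setting these equal: 14p − 6 = −2p − 3 ⇒ 16p = 3 ⇒ p = 3/16, and the value is (14)·(3/16) − 6 = -27/8.
For General C: with q = P(E), equating a1's and a2's payoffs gives 13q − 5 = −3q − 3 ⇒ q = 1/8.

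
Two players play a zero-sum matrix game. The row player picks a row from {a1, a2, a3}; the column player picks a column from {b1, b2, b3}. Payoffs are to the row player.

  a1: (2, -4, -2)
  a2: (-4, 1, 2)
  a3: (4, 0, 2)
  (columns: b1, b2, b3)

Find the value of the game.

Row minima: a1 → -4, a2 → -4, a3 → 0; maximin = 0.
Column maxima: b1 → 4, b2 → 1, b3 → 2; minimax = 1.
0 ≠ 1, so there is no saddle point; optimal play is mixed.
a1 is strictly dominated by a3, so the row player never plays it.
b3 is strictly dominated by b2 (it gives the row player strictly more in every row), so the column player never plays it.
On the remaining 2×2 (a2, a3 vs b1, b2):
Let the row player play a2 with probability p. Expected payoff against b1: (-4)p + 4(1−p) = −8p + 4; against b2: 1p + 0(1−p) = p.
Setting these equal: −8p + 4 = p ⇒ −9p = -4 ⇒ p = 4/9, and the value is (-8)·(4/9) + 4 = 4/9.
For the column player: with q = P(b1), equating a2's and a3's payoffs gives −5q + 1 = 4q ⇒ q = 1/9.

4/9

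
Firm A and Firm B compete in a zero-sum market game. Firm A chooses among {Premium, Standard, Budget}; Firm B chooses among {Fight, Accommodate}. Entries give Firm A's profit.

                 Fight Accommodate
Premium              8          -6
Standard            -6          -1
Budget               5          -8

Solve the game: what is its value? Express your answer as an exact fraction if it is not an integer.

-44/19

Row minima: Premium → -6, Standard → -6, Budget → -8; maximin = -6.
Column maxima: Fight → 8, Accommodate → -1; minimax = -1.
-6 ≠ -1, so there is no saddle point; optimal play is mixed.
Budget is strictly dominated by Premium, so Firm A never plays it.
On the remaining 2×2 (Premium, Standard vs Fight, Accommodate):
Let Firm A play Premium with probability p. Expected payoff against Fight: 8p + (-6)(1−p) = 14p − 6; against Accommodate: (-6)p + (-1)(1−p) = −5p − 1.
Setting these equal: 14p − 6 = −5p − 1 ⇒ 19p = 5 ⇒ p = 5/19, and the value is (14)·(5/19) − 6 = -44/19.
For Firm B: with q = P(Fight), equating Premium's and Standard's payoffs gives 14q − 6 = −5q − 1 ⇒ q = 5/19.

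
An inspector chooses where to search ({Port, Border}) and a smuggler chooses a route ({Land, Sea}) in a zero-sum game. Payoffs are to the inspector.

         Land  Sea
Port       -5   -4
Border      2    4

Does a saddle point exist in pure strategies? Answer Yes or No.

Row minima: Port → -5, Border → 2; maximin = 2.
Column maxima: Land → 2, Sea → 4; minimax = 2.
maximin = minimax = 2, so a saddle point exists.

Yes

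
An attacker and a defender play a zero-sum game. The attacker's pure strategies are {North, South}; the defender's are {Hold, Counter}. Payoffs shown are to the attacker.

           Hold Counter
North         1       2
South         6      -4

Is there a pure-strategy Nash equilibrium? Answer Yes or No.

No

Row minima: North → 1, South → -4; maximin = 1.
Column maxima: Hold → 6, Counter → 2; minimax = 2.
1 ≠ 2, so no pure-strategy equilibrium exists.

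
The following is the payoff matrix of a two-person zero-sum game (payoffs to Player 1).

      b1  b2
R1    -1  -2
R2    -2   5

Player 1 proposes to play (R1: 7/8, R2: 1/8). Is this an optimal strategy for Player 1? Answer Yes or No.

Yes

Against b1 this mix gives (7/8)·(-1) + (1/8)·(-2) = -9/8.
Against b2 this mix gives (7/8)·(-2) + (1/8)·5 = -9/8.
All of Player 2's active replies (b1, b2) yield -9/8, and no column does worse for Player 1. The mix makes Player 2 indifferent and guarantees -9/8, so it is optimal.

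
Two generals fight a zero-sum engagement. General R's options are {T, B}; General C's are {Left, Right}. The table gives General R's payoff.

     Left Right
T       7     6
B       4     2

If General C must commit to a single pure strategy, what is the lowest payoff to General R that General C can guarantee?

6

Column maxima: Left → 7, Right → 6.
The smallest of these is 6.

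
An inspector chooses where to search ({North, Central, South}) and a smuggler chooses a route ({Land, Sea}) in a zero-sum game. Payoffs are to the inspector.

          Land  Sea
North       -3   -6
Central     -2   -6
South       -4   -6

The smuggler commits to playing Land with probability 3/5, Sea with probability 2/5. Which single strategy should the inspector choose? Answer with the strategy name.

Expected payoff of North: (3/5)·(-3) + (2/5)·(-6) = -21/5.
Expected payoff of Central: (3/5)·(-2) + (2/5)·(-6) = -18/5.
Expected payoff of South: (3/5)·(-4) + (2/5)·(-6) = -24/5.
The largest is -18/5, so the inspector's best response is Central.

Central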